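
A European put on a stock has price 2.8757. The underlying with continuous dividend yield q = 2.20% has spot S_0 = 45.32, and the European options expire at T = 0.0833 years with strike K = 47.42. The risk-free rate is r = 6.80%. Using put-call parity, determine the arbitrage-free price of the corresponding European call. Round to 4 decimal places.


Put-call parity: C - P = S_0 * exp(-qT) - K * exp(-rT).
S_0 * exp(-qT) = 45.3200 * 0.99816908 = 45.23702262
K * exp(-rT) = 47.4200 * 0.99435161 = 47.15215346
C = P + S*exp(-qT) - K*exp(-rT)
C = 2.8757 + 45.23702262 - 47.15215346 = 0.9606

Answer: Call price = 0.9606


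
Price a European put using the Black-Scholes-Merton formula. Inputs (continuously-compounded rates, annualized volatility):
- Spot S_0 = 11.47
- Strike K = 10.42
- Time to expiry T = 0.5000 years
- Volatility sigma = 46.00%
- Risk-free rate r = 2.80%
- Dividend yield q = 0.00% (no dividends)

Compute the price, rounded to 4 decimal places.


d1 = (ln(S/K) + (r - q + 0.5*sigma^2) * T) / (sigma * sqrt(T)) = 0.50084034
d2 = d1 - sigma * sqrt(T) = 0.17557122
exp(-rT) = 0.98609754; exp(-qT) = 1.00000000
P = K * exp(-rT) * N(-d2) - S_0 * exp(-qT) * N(-d1)
N(-d1) = 0.30824175; N(-d2) = 0.43031541
P = 10.4200 * 0.98609754 * 0.43031541 - 11.4700 * 1.00000000 * 0.30824175 = 0.8860

Answer: Price = 0.8860


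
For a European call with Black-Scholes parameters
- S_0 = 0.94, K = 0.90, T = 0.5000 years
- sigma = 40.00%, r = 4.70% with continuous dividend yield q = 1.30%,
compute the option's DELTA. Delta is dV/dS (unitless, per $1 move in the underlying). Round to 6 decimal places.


Answer: Delta = 0.634667

Derivation:
d1 = 0.3552685203; d2 = 0.0724258078
phi(d1) = 0.3745438498; exp(-qT) = 0.9935210793; exp(-rT) = 0.9767739747
N(d1) = 0.6388057818
Delta = exp(-qT) * N(d1) = 0.9935210793 * 0.6388057818 = 0.634667


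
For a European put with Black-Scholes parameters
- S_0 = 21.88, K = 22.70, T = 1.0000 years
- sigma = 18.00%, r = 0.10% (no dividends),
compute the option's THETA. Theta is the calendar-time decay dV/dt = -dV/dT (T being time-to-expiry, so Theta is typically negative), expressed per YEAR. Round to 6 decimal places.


d1 = -0.1088441496; d2 = -0.2888441496
phi(d1) = 0.3965861213; exp(-qT) = 1.0000000000; exp(-rT) = 0.9990004998
Theta = -S*exp(-qT)*phi(d1)*sigma/(2*sqrt(T)) + r*K*exp(-rT)*N(-d2) - q*S*exp(-qT)*N(-d1)
N(-d1) = 0.5433369473; N(-d2) = 0.6136496776; sqrt(T) = 1.0000000000
Term 1 = -21.8800 * 1.0000000000 * 0.3965861213 * 0.1800 / (2 * 1.0000000000) = -0.7809573901
Term 2 = 0.0010 * 22.7000 * 0.9990004998 * 0.6136496776 = 0.0139159248
Term 3 = 0 (no dividend yield, q = 0)
Theta = -0.7809573901 + (0.0139159248) + (0.0000000000) = -0.767041

Answer: Theta = -0.767041


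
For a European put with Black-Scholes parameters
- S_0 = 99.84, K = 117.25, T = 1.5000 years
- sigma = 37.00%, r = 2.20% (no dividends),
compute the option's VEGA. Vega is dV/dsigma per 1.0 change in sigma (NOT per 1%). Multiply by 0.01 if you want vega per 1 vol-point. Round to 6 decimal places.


d1 = -0.0553110291; d2 = -0.5084666315
phi(d1) = 0.3983325029; exp(-qT) = 1.0000000000; exp(-rT) = 0.9675385596
Vega = S * exp(-qT) * phi(d1) * sqrt(T) = 99.8400 * 1.0000000000 * 0.3983325029 * 1.2247448714 = 48.707512

Answer: Vega = 48.707512


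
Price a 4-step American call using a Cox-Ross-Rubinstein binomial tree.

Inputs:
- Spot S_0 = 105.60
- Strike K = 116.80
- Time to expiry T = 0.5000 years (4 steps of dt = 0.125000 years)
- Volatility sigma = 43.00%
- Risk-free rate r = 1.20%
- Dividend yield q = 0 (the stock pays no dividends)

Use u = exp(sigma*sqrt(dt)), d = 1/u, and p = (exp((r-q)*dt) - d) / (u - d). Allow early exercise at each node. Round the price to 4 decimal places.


dt = T/N = 0.125000
u = exp(sigma*sqrt(dt)) = 1.164193; d = 1/u = 0.858964
p = (exp((r-q)*dt) - d) / (u - d) = 0.466984
Discount per step: exp(-r*dt) = 0.998501
Stock lattice S(k, i) with i counting down-moves:
  k=0: S(0,0) = 105.6000
  k=1: S(1,0) = 122.9388; S(1,1) = 90.7066
  k=2: S(2,0) = 143.1244; S(2,1) = 105.6000; S(2,2) = 77.9138
  k=3: S(3,0) = 166.6244; S(3,1) = 122.9388; S(3,2) = 90.7066; S(3,3) = 66.9251
  k=4: S(4,0) = 193.9829; S(4,1) = 143.1244; S(4,2) = 105.6000; S(4,3) = 77.9138; S(4,4) = 57.4863
Terminal payoffs V(N, i) = max(S_T - K, 0):
  V(4,0) = 77.182937; V(4,1) = 26.324415; V(4,2) = 0.000000; V(4,3) = 0.000000; V(4,4) = 0.000000
Backward induction: V(k, i) = exp(-r*dt) * [p * V(k+1, i) + (1-p) * V(k+1, i+1)]; then take max(V_cont, immediate exercise) for American.
  V(3,0) = exp(-r*dt) * [p*77.182937 + (1-p)*26.324415] = 49.999480; exercise = 49.824411; V(3,0) = max -> 49.999480
  V(3,1) = exp(-r*dt) * [p*26.324415 + (1-p)*0.000000] = 12.274657; exercise = 6.138758; V(3,1) = max -> 12.274657
  V(3,2) = exp(-r*dt) * [p*0.000000 + (1-p)*0.000000] = 0.000000; exercise = 0.000000; V(3,2) = max -> 0.000000
  V(3,3) = exp(-r*dt) * [p*0.000000 + (1-p)*0.000000] = 0.000000; exercise = 0.000000; V(3,3) = max -> 0.000000
  V(2,0) = exp(-r*dt) * [p*49.999480 + (1-p)*12.274657] = 29.846745; exercise = 26.324415; V(2,0) = max -> 29.846745
  V(2,1) = exp(-r*dt) * [p*12.274657 + (1-p)*0.000000] = 5.723478; exercise = 0.000000; V(2,1) = max -> 5.723478
  V(2,2) = exp(-r*dt) * [p*0.000000 + (1-p)*0.000000] = 0.000000; exercise = 0.000000; V(2,2) = max -> 0.000000
  V(1,0) = exp(-r*dt) * [p*29.846745 + (1-p)*5.723478] = 16.963196; exercise = 6.138758; V(1,0) = max -> 16.963196
  V(1,1) = exp(-r*dt) * [p*5.723478 + (1-p)*0.000000] = 2.668767; exercise = 0.000000; V(1,1) = max -> 2.668767
  V(0,0) = exp(-r*dt) * [p*16.963196 + (1-p)*2.668767] = 9.330032; exercise = 0.000000; V(0,0) = max -> 9.330032

Answer: Price = V(0,0) = 9.3300


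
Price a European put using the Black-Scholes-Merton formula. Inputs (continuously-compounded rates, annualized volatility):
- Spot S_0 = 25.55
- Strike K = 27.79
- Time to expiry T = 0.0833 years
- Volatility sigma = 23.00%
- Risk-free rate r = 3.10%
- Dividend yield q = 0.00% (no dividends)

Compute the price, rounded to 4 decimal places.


Answer: Price = 2.2620

Derivation:
d1 = (ln(S/K) + (r - q + 0.5*sigma^2) * T) / (sigma * sqrt(T)) = -1.19389807
d2 = d1 - sigma * sqrt(T) = -1.26028007
exp(-rT) = 0.99742103; exp(-qT) = 1.00000000
P = K * exp(-rT) * N(-d2) - S_0 * exp(-qT) * N(-d1)
N(-d1) = 0.88374108; N(-d2) = 0.89621583
P = 27.7900 * 0.99742103 * 0.89621583 - 25.5500 * 1.00000000 * 0.88374108 = 2.2620


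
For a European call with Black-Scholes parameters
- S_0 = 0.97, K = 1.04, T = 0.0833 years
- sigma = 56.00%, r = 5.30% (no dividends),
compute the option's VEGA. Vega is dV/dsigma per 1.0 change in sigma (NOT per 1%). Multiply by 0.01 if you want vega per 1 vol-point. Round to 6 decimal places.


d1 = -0.3229905117; d2 = -0.4846162522
phi(d1) = 0.3786662879; exp(-qT) = 1.0000000000; exp(-rT) = 0.9955948313
Vega = S * exp(-qT) * phi(d1) * sqrt(T) = 0.9700 * 1.0000000000 * 0.3786662879 * 0.2886173938 = 0.106011

Answer: Vega = 0.106011


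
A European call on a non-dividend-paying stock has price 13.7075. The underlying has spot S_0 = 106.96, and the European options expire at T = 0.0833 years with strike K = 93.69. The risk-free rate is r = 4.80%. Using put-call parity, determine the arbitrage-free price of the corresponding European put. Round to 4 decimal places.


Answer: Put price = 0.0636

Derivation:
Put-call parity: C - P = S_0 * exp(-qT) - K * exp(-rT).
S_0 * exp(-qT) = 106.9600 * 1.00000000 = 106.96000000
K * exp(-rT) = 93.6900 * 0.99600958 = 93.31613783
P = C - S*exp(-qT) + K*exp(-rT)
P = 13.7075 - 106.96000000 + 93.31613783 = 0.0636


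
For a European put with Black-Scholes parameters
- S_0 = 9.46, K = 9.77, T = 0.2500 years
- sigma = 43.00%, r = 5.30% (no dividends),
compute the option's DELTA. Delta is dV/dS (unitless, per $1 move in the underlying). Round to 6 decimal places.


d1 = 0.0191554279; d2 = -0.1958445721
phi(d1) = 0.3988690951; exp(-qT) = 1.0000000000; exp(-rT) = 0.9868373948
N(-d1) = 0.4923585572
Delta = -exp(-qT) * N(-d1) = -1.0000000000 * 0.4923585572 = -0.492359

Answer: Delta = -0.492359


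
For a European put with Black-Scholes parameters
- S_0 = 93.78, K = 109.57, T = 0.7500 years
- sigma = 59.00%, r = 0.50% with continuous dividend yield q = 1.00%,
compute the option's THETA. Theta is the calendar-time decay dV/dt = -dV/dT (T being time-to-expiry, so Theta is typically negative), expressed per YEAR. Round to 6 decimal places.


Answer: Theta = -12.725052

Derivation:
d1 = -0.0564129941; d2 = -0.5673679824
phi(d1) = 0.3983079831; exp(-qT) = 0.9925280548; exp(-rT) = 0.9962570225
Theta = -S*exp(-qT)*phi(d1)*sigma/(2*sqrt(T)) + r*K*exp(-rT)*N(-d2) - q*S*exp(-qT)*N(-d1)
N(-d1) = 0.5224935972; N(-d2) = 0.7147679009; sqrt(T) = 0.8660254038
Term 1 = -93.7800 * 0.9925280548 * 0.3983079831 * 0.5900 / (2 * 0.8660254038) = -12.6288386590
Term 2 = 0.0050 * 109.5700 * 0.9962570225 * 0.7147679009 = 0.3901198984
Term 3 = -0.0100 * 93.7800 * 0.9925280548 * 0.5224935972 = -0.4863332834
Theta = -12.6288386590 + (0.3901198984) + (-0.4863332834) = -12.725052


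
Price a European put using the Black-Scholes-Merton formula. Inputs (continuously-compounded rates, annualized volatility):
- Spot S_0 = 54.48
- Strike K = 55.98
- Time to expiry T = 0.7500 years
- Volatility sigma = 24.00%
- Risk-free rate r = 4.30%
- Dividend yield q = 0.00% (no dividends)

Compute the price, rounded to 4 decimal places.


d1 = (ln(S/K) + (r - q + 0.5*sigma^2) * T) / (sigma * sqrt(T)) = 0.12840837
d2 = d1 - sigma * sqrt(T) = -0.07943773
exp(-rT) = 0.96826449; exp(-qT) = 1.00000000
P = K * exp(-rT) * N(-d2) - S_0 * exp(-qT) * N(-d1)
N(-d1) = 0.44891291; N(-d2) = 0.53165777
P = 55.9800 * 0.96826449 * 0.53165777 - 54.4800 * 1.00000000 * 0.44891291 = 4.3609

Answer: Price = 4.3609


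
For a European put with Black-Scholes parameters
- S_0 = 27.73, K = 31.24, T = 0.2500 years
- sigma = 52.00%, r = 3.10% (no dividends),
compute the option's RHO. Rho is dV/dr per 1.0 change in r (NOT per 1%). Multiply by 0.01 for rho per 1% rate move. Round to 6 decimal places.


Answer: Rho = -5.516091

Derivation:
d1 = -0.2985940975; d2 = -0.5585940975
phi(d1) = 0.3815483305; exp(-qT) = 1.0000000000; exp(-rT) = 0.9922799538
N(-d2) = 0.7117806154
Rho = -K*T*exp(-rT)*N(-d2) = -31.2400 * 0.2500 * 0.9922799538 * 0.7117806154 = -5.516091


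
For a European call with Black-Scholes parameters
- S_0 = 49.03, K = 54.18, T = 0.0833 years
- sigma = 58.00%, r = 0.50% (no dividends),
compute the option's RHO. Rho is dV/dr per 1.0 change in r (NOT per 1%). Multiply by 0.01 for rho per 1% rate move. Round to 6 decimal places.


d1 = -0.5104713071; d2 = -0.6778693955
phi(d1) = 0.3502076513; exp(-qT) = 1.0000000000; exp(-rT) = 0.9995835867
N(d2) = 0.2489272531
Rho = K*T*exp(-rT)*N(d2) = 54.1800 * 0.0833 * 0.9995835867 * 0.2489272531 = 1.122989

Answer: Rho = 1.122989


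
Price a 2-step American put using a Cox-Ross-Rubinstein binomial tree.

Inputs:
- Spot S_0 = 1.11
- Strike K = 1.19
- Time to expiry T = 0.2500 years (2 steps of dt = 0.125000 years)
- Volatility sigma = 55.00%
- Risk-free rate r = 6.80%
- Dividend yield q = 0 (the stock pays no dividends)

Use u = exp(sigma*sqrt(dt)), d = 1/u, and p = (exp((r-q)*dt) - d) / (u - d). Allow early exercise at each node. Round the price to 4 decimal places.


dt = T/N = 0.125000
u = exp(sigma*sqrt(dt)) = 1.214648; d = 1/u = 0.823284
p = (exp((r-q)*dt) - d) / (u - d) = 0.473350
Discount per step: exp(-r*dt) = 0.991536
Stock lattice S(k, i) with i counting down-moves:
  k=0: S(0,0) = 1.1100
  k=1: S(1,0) = 1.3483; S(1,1) = 0.9138
  k=2: S(2,0) = 1.6377; S(2,1) = 1.1100; S(2,2) = 0.7524
Terminal payoffs V(N, i) = max(K - S_T, 0):
  V(2,0) = 0.000000; V(2,1) = 0.080000; V(2,2) = 0.437646
Backward induction: V(k, i) = exp(-r*dt) * [p * V(k+1, i) + (1-p) * V(k+1, i+1)]; then take max(V_cont, immediate exercise) for American.
  V(1,0) = exp(-r*dt) * [p*0.000000 + (1-p)*0.080000] = 0.041775; exercise = 0.000000; V(1,0) = max -> 0.041775
  V(1,1) = exp(-r*dt) * [p*0.080000 + (1-p)*0.437646] = 0.266083; exercise = 0.276155; V(1,1) = max -> 0.276155
  V(0,0) = exp(-r*dt) * [p*0.041775 + (1-p)*0.276155] = 0.163813; exercise = 0.080000; V(0,0) = max -> 0.163813

Answer: Price = V(0,0) = 0.1638


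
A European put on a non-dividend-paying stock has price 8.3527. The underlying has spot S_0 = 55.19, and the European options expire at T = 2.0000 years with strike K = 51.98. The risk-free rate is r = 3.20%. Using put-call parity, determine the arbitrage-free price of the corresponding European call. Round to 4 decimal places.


Put-call parity: C - P = S_0 * exp(-qT) - K * exp(-rT).
S_0 * exp(-qT) = 55.1900 * 1.00000000 = 55.19000000
K * exp(-rT) = 51.9800 * 0.93800500 = 48.75749988
C = P + S*exp(-qT) - K*exp(-rT)
C = 8.3527 + 55.19000000 - 48.75749988 = 14.7852

Answer: Call price = 14.7852


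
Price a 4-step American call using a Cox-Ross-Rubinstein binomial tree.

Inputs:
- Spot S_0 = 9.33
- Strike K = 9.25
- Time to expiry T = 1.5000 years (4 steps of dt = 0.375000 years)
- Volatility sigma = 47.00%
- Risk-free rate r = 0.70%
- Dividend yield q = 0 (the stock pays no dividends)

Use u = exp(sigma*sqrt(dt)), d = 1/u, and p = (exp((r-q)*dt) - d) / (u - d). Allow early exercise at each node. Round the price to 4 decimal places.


Answer: Price = V(0,0) = 2.0712

Derivation:
dt = T/N = 0.375000
u = exp(sigma*sqrt(dt)) = 1.333511; d = 1/u = 0.749900
p = (exp((r-q)*dt) - d) / (u - d) = 0.433043
Discount per step: exp(-r*dt) = 0.997378
Stock lattice S(k, i) with i counting down-moves:
  k=0: S(0,0) = 9.3300
  k=1: S(1,0) = 12.4417; S(1,1) = 6.9966
  k=2: S(2,0) = 16.5911; S(2,1) = 9.3300; S(2,2) = 5.2467
  k=3: S(3,0) = 22.1244; S(3,1) = 12.4417; S(3,2) = 6.9966; S(3,3) = 3.9345
  k=4: S(4,0) = 29.5031; S(4,1) = 16.5911; S(4,2) = 9.3300; S(4,3) = 5.2467; S(4,4) = 2.9505
Terminal payoffs V(N, i) = max(S_T - K, 0):
  V(4,0) = 20.253096; V(4,1) = 7.341078; V(4,2) = 0.080000; V(4,3) = 0.000000; V(4,4) = 0.000000
Backward induction: V(k, i) = exp(-r*dt) * [p * V(k+1, i) + (1-p) * V(k+1, i+1)]; then take max(V_cont, immediate exercise) for American.
  V(3,0) = exp(-r*dt) * [p*20.253096 + (1-p)*7.341078] = 12.898629; exercise = 12.874380; V(3,0) = max -> 12.898629
  V(3,1) = exp(-r*dt) * [p*7.341078 + (1-p)*0.080000] = 3.215904; exercise = 3.191654; V(3,1) = max -> 3.215904
  V(3,2) = exp(-r*dt) * [p*0.080000 + (1-p)*0.000000] = 0.034553; exercise = 0.000000; V(3,2) = max -> 0.034553
  V(3,3) = exp(-r*dt) * [p*0.000000 + (1-p)*0.000000] = 0.000000; exercise = 0.000000; V(3,3) = max -> 0.000000
  V(2,0) = exp(-r*dt) * [p*12.898629 + (1-p)*3.215904] = 7.389514; exercise = 7.341078; V(2,0) = max -> 7.389514
  V(2,1) = exp(-r*dt) * [p*3.215904 + (1-p)*0.034553] = 1.408511; exercise = 0.080000; V(2,1) = max -> 1.408511
  V(2,2) = exp(-r*dt) * [p*0.034553 + (1-p)*0.000000] = 0.014924; exercise = 0.000000; V(2,2) = max -> 0.014924
  V(1,0) = exp(-r*dt) * [p*7.389514 + (1-p)*1.408511] = 3.988058; exercise = 3.191654; V(1,0) = max -> 3.988058
  V(1,1) = exp(-r*dt) * [p*1.408511 + (1-p)*0.014924] = 0.616785; exercise = 0.000000; V(1,1) = max -> 0.616785
  V(0,0) = exp(-r*dt) * [p*3.988058 + (1-p)*0.616785] = 2.071246; exercise = 0.080000; V(0,0) = max -> 2.071246


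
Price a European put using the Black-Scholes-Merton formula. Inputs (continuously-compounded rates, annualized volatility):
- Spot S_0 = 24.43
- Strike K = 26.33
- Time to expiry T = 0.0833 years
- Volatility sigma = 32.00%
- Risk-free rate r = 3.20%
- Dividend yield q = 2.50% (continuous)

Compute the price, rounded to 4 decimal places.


Answer: Price = 2.1592

Derivation:
d1 = (ln(S/K) + (r - q + 0.5*sigma^2) * T) / (sigma * sqrt(T)) = -0.75845468
d2 = d1 - sigma * sqrt(T) = -0.85081225
exp(-rT) = 0.99733795; exp(-qT) = 0.99791967
P = K * exp(-rT) * N(-d2) - S_0 * exp(-qT) * N(-d1)
N(-d1) = 0.77591058; N(-d2) = 0.80256317
P = 26.3300 * 0.99733795 * 0.80256317 - 24.4300 * 0.99791967 * 0.77591058 = 2.1592


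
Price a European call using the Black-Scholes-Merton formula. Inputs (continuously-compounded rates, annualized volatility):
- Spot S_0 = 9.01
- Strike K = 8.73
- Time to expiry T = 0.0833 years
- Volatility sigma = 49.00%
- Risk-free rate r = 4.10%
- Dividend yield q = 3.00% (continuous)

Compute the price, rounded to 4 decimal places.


d1 = (ln(S/K) + (r - q + 0.5*sigma^2) * T) / (sigma * sqrt(T)) = 0.30042009
d2 = d1 - sigma * sqrt(T) = 0.15899756
exp(-rT) = 0.99659053; exp(-qT) = 0.99750412
C = S_0 * exp(-qT) * N(d1) - K * exp(-rT) * N(d2)
N(d1) = 0.61807163; N(d2) = 0.56316460
C = 9.0100 * 0.99750412 * 0.61807163 - 8.7300 * 0.99659053 * 0.56316460 = 0.6553

Answer: Price = 0.6553


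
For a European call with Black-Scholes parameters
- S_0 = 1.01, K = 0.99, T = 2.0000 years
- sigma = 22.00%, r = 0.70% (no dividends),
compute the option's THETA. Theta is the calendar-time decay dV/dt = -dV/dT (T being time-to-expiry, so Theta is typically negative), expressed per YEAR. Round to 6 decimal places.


d1 = 0.2648457736; d2 = -0.0462812101
phi(d1) = 0.3851932298; exp(-qT) = 1.0000000000; exp(-rT) = 0.9860975443
Theta = -S*exp(-qT)*phi(d1)*sigma/(2*sqrt(T)) - r*K*exp(-rT)*N(d2) + q*S*exp(-qT)*N(d1)
N(d1) = 0.6044358634; N(d2) = 0.4815430577; sqrt(T) = 1.4142135624
Term 1 = -1.0100 * 1.0000000000 * 0.3851932298 * 0.2200 / (2 * 1.4142135624) = -0.0302606120
Term 2 = -0.0070 * 0.9900 * 0.9860975443 * 0.4815430577 = -0.0032906996
Term 3 = 0 (no dividend yield, q = 0)
Theta = -0.0302606120 + (-0.0032906996) + (0.0000000000) = -0.033551

Answer: Theta = -0.033551


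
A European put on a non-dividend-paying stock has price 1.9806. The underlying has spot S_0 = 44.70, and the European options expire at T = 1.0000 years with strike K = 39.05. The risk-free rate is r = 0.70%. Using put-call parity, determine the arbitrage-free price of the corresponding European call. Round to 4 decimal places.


Answer: Call price = 7.9030

Derivation:
Put-call parity: C - P = S_0 * exp(-qT) - K * exp(-rT).
S_0 * exp(-qT) = 44.7000 * 1.00000000 = 44.70000000
K * exp(-rT) = 39.0500 * 0.99302444 = 38.77760450
C = P + S*exp(-qT) - K*exp(-rT)
C = 1.9806 + 44.70000000 - 38.77760450 = 7.9030


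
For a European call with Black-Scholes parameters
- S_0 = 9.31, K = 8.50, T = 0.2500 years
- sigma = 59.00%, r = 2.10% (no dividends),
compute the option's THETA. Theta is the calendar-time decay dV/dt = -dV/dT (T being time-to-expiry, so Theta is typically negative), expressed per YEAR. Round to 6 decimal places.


d1 = 0.4738489078; d2 = 0.1788489078
phi(d1) = 0.3565770523; exp(-qT) = 1.0000000000; exp(-rT) = 0.9947637572
Theta = -S*exp(-qT)*phi(d1)*sigma/(2*sqrt(T)) - r*K*exp(-rT)*N(d2) + q*S*exp(-qT)*N(d1)
N(d1) = 0.6821961723; N(d2) = 0.5709718292; sqrt(T) = 0.5000000000
Term 1 = -9.3100 * 1.0000000000 * 0.3565770523 * 0.5900 / (2 * 0.5000000000) = -1.9586420906
Term 2 = -0.0210 * 8.5000 * 0.9947637572 * 0.5709718292 = -0.1013848016
Term 3 = 0 (no dividend yield, q = 0)
Theta = -1.9586420906 + (-0.1013848016) + (0.0000000000) = -2.060027

Answer: Theta = -2.060027


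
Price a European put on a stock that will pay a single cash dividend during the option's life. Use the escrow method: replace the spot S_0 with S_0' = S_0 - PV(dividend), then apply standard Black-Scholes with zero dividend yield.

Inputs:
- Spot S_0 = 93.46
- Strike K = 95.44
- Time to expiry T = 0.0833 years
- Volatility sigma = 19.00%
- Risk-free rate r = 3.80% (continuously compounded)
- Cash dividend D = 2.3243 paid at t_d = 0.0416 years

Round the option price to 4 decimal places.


Answer: Price = 4.6312

Derivation:
PV(D) = D * exp(-r * t_d) = 2.3243 * 0.99842045 = 2.32062865
S_0' = S_0 - PV(D) = 93.4600 - 2.32062865 = 91.13937135
d1 = (ln(S_0'/K) + (r + sigma^2/2)*T) / (sigma*sqrt(T)) = -0.75567034
d2 = d1 - sigma*sqrt(T) = -0.81050764
exp(-rT) = 0.99683960
N(-d1) = 0.77507656; N(-d2) = 0.79117576
P = K * exp(-rT) * N(-d2) - S_0' * N(-d1) = 95.4400 * 0.99683960 * 0.79117576 - 91.13937135 * 0.77507656 = 4.6312


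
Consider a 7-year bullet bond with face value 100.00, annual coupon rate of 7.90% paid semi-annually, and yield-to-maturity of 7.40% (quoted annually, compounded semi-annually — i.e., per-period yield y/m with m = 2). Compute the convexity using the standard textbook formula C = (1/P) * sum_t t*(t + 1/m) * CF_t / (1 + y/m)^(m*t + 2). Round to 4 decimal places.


Coupon per period c = face * coupon_rate / m = 3.950000
Periods per year m = 2; per-period yield y/m = 0.037000
Number of cashflows N = 14
Cashflows (t years, CF_t, discount factor 1/(1+y/m)^(m*t), PV):
  t = 0.5000: CF_t = 3.950000, DF = 0.964320, PV = 3.809065
  t = 1.0000: CF_t = 3.950000, DF = 0.929913, PV = 3.673158
  t = 1.5000: CF_t = 3.950000, DF = 0.896734, PV = 3.542100
  t = 2.0000: CF_t = 3.950000, DF = 0.864739, PV = 3.415718
  t = 2.5000: CF_t = 3.950000, DF = 0.833885, PV = 3.293846
  t = 3.0000: CF_t = 3.950000, DF = 0.804132, PV = 3.176322
  t = 3.5000: CF_t = 3.950000, DF = 0.775441, PV = 3.062992
  t = 4.0000: CF_t = 3.950000, DF = 0.747773, PV = 2.953704
  t = 4.5000: CF_t = 3.950000, DF = 0.721093, PV = 2.848317
  t = 5.0000: CF_t = 3.950000, DF = 0.695364, PV = 2.746689
  t = 5.5000: CF_t = 3.950000, DF = 0.670554, PV = 2.648688
  t = 6.0000: CF_t = 3.950000, DF = 0.646629, PV = 2.554183
  t = 6.5000: CF_t = 3.950000, DF = 0.623557, PV = 2.463050
  t = 7.0000: CF_t = 103.950000, DF = 0.601309, PV = 62.506028
Price P = sum_t PV_t = 102.693861
Convexity numerator sum_t t*(t + 1/m) * CF_t / (1+y/m)^(m*t + 2):
  t = 0.5000: term = 1.771050
  t = 1.0000: term = 5.123578
  t = 1.5000: term = 9.881539
  t = 2.0000: term = 15.881611
  t = 2.5000: term = 22.972437
  t = 3.0000: term = 31.013897
  t = 3.5000: term = 39.876435
  t = 4.0000: term = 49.440407
  t = 4.5000: term = 59.595476
  t = 5.0000: term = 70.240034
  t = 5.5000: term = 81.280656
  t = 6.0000: term = 92.631589
  t = 6.5000: term = 104.214259
  t = 7.0000: term = 3051.572517
Convexity = (1/P) * sum = 3635.495485 / 102.693861 = 35.401293

Answer: Convexity = 35.4013


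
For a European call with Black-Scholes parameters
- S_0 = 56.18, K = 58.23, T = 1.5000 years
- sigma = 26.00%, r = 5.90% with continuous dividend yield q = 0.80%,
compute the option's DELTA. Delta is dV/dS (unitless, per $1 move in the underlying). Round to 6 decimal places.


Answer: Delta = 0.605596

Derivation:
d1 = 0.2869047636; d2 = -0.0315289030
phi(d1) = 0.3828562430; exp(-qT) = 0.9880717129; exp(-rT) = 0.9153031107
N(d1) = 0.6129073785
Delta = exp(-qT) * N(d1) = 0.9880717129 * 0.6129073785 = 0.605596


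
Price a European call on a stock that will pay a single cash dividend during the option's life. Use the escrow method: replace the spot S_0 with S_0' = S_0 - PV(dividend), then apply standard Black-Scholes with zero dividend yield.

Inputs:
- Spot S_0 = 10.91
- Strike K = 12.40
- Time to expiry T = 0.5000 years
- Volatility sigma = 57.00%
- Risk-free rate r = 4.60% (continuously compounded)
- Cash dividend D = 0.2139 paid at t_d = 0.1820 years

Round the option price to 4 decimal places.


Answer: Price = 1.1971

Derivation:
PV(D) = D * exp(-r * t_d) = 0.2139 * 0.99166295 = 0.21211670
S_0' = S_0 - PV(D) = 10.9100 - 0.21211670 = 10.69788330
d1 = (ln(S_0'/K) + (r + sigma^2/2)*T) / (sigma*sqrt(T)) = -0.10774217
d2 = d1 - sigma*sqrt(T) = -0.51079303
exp(-rT) = 0.97726248
N(d1) = 0.45710011; N(d2) = 0.30474799
C = S_0' * N(d1) - K * exp(-rT) * N(d2) = 10.69788330 * 0.45710011 - 12.4000 * 0.97726248 * 0.30474799 = 1.1971


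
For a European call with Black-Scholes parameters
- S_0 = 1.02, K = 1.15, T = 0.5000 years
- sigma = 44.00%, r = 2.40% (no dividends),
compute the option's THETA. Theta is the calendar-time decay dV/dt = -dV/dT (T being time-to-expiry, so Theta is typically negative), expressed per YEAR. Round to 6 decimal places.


d1 = -0.1914308890; d2 = -0.5025578727
phi(d1) = 0.3916990648; exp(-qT) = 1.0000000000; exp(-rT) = 0.9880717129
Theta = -S*exp(-qT)*phi(d1)*sigma/(2*sqrt(T)) - r*K*exp(-rT)*N(d2) + q*S*exp(-qT)*N(d1)
N(d1) = 0.4240940108; N(d2) = 0.3076375770; sqrt(T) = 0.7071067812
Term 1 = -1.0200 * 1.0000000000 * 0.3916990648 * 0.4400 / (2 * 0.7071067812) = -0.1243055115
Term 2 = -0.0240 * 1.1500 * 0.9880717129 * 0.3076375770 = -0.0083895165
Term 3 = 0 (no dividend yield, q = 0)
Theta = -0.1243055115 + (-0.0083895165) + (0.0000000000) = -0.132695

Answer: Theta = -0.132695


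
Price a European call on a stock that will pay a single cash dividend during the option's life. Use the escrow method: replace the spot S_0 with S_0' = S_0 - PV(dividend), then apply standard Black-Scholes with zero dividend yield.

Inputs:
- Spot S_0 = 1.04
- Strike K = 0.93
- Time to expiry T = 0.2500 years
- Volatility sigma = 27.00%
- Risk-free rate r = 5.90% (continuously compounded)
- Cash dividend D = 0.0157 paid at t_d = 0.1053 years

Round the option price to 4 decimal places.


PV(D) = D * exp(-r * t_d) = 0.0157 * 0.99380656 = 0.01560276
S_0' = S_0 - PV(D) = 1.0400 - 0.01560276 = 1.02439724
d1 = (ln(S_0'/K) + (r + sigma^2/2)*T) / (sigma*sqrt(T)) = 0.89287090
d2 = d1 - sigma*sqrt(T) = 0.75787090
exp(-rT) = 0.98535825
N(d1) = 0.81403684; N(d2) = 0.77573586
C = S_0' * N(d1) - K * exp(-rT) * N(d2) = 1.02439724 * 0.81403684 - 0.9300 * 0.98535825 * 0.77573586 = 0.1230

Answer: Price = 0.1230


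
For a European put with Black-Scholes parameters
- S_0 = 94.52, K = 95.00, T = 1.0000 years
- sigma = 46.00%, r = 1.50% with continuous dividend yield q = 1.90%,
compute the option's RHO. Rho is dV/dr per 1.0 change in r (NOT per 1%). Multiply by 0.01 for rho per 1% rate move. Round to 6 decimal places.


Answer: Rho = -56.019725

Derivation:
d1 = 0.2102925233; d2 = -0.2497074767
phi(d1) = 0.3902178891; exp(-qT) = 0.9811793622; exp(-rT) = 0.9851119396
N(-d2) = 0.5985932121
Rho = -K*T*exp(-rT)*N(-d2) = -95.0000 * 1.0000 * 0.9851119396 * 0.5985932121 = -56.019725


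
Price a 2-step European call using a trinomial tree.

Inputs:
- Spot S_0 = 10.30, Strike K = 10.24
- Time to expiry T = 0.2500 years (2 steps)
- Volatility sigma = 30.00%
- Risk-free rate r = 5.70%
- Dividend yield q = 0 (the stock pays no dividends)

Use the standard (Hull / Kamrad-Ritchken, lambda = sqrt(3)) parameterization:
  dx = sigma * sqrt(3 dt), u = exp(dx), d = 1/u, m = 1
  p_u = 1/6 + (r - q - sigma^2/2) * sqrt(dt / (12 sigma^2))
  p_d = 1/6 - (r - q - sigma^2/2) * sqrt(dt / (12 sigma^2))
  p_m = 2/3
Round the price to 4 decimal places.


Answer: Price = V(0,0) = 0.6424

Derivation:
dt = T/N = 0.125000; dx = sigma*sqrt(3*dt) = 0.183712
u = exp(dx) = 1.201669; d = 1/u = 0.832176
p_u = 0.170749, p_m = 0.666667, p_d = 0.162584
Discount per step: exp(-r*dt) = 0.992900
Stock lattice S(k, j) with j the centered position index:
  k=0: S(0,+0) = 10.3000
  k=1: S(1,-1) = 8.5714; S(1,+0) = 10.3000; S(1,+1) = 12.3772
  k=2: S(2,-2) = 7.1329; S(2,-1) = 8.5714; S(2,+0) = 10.3000; S(2,+1) = 12.3772; S(2,+2) = 14.8733
Terminal payoffs V(N, j) = max(S_T - K, 0):
  V(2,-2) = 0.000000; V(2,-1) = 0.000000; V(2,+0) = 0.060000; V(2,+1) = 2.137194; V(2,+2) = 4.633296
Backward induction: V(k, j) = exp(-r*dt) * [p_u * V(k+1, j+1) + p_m * V(k+1, j) + p_d * V(k+1, j-1)]
  V(1,-1) = exp(-r*dt) * [p_u*0.060000 + p_m*0.000000 + p_d*0.000000] = 0.010172
  V(1,+0) = exp(-r*dt) * [p_u*2.137194 + p_m*0.060000 + p_d*0.000000] = 0.402049
  V(1,+1) = exp(-r*dt) * [p_u*4.633296 + p_m*2.137194 + p_d*0.060000] = 2.209881
  V(0,+0) = exp(-r*dt) * [p_u*2.209881 + p_m*0.402049 + p_d*0.010172] = 0.642428


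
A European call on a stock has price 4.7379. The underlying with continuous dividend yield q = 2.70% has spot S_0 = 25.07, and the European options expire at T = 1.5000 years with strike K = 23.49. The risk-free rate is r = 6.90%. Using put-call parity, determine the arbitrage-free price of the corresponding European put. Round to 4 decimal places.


Put-call parity: C - P = S_0 * exp(-qT) - K * exp(-rT).
S_0 * exp(-qT) = 25.0700 * 0.96030916 = 24.07495075
K * exp(-rT) = 23.4900 * 0.90167602 = 21.18036977
P = C - S*exp(-qT) + K*exp(-rT)
P = 4.7379 - 24.07495075 + 21.18036977 = 1.8433

Answer: Put price = 1.8433


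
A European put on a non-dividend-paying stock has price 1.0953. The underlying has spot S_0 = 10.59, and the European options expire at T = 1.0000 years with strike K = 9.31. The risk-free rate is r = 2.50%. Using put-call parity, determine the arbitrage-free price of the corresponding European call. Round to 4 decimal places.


Answer: Call price = 2.6052

Derivation:
Put-call parity: C - P = S_0 * exp(-qT) - K * exp(-rT).
S_0 * exp(-qT) = 10.5900 * 1.00000000 = 10.59000000
K * exp(-rT) = 9.3100 * 0.97530991 = 9.08013528
C = P + S*exp(-qT) - K*exp(-rT)
C = 1.0953 + 10.59000000 - 9.08013528 = 2.6052


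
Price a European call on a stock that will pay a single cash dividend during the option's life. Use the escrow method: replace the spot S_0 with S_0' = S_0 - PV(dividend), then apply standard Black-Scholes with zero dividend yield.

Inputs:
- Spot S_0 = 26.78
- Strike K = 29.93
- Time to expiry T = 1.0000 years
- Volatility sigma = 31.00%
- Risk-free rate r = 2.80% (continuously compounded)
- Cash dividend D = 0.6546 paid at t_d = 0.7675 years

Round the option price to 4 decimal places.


PV(D) = D * exp(-r * t_d) = 0.6546 * 0.97873926 = 0.64068272
S_0' = S_0 - PV(D) = 26.7800 - 0.64068272 = 26.13931728
d1 = (ln(S_0'/K) + (r + sigma^2/2)*T) / (sigma*sqrt(T)) = -0.19151849
d2 = d1 - sigma*sqrt(T) = -0.50151849
exp(-rT) = 0.97238837
N(d1) = 0.42405970; N(d2) = 0.30800313
C = S_0' * N(d1) - K * exp(-rT) * N(d2) = 26.13931728 * 0.42405970 - 29.9300 * 0.97238837 * 0.30800313 = 2.1206

Answer: Price = 2.1206


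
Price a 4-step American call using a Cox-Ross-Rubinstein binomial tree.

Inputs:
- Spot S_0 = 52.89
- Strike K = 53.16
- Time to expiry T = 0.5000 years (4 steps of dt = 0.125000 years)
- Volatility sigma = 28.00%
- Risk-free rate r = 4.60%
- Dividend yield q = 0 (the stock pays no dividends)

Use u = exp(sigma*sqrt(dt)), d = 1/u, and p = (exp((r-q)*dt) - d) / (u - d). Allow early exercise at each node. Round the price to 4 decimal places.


Answer: Price = V(0,0) = 4.4191

Derivation:
dt = T/N = 0.125000
u = exp(sigma*sqrt(dt)) = 1.104061; d = 1/u = 0.905747
p = (exp((r-q)*dt) - d) / (u - d) = 0.504349
Discount per step: exp(-r*dt) = 0.994266
Stock lattice S(k, i) with i counting down-moves:
  k=0: S(0,0) = 52.8900
  k=1: S(1,0) = 58.3938; S(1,1) = 47.9050
  k=2: S(2,0) = 64.4703; S(2,1) = 52.8900; S(2,2) = 43.3898
  k=3: S(3,0) = 71.1791; S(3,1) = 58.3938; S(3,2) = 47.9050; S(3,3) = 39.3002
  k=4: S(4,0) = 78.5860; S(4,1) = 64.4703; S(4,2) = 52.8900; S(4,3) = 43.3898; S(4,4) = 35.5960
Terminal payoffs V(N, i) = max(S_T - K, 0):
  V(4,0) = 25.426041; V(4,1) = 11.310270; V(4,2) = 0.000000; V(4,3) = 0.000000; V(4,4) = 0.000000
Backward induction: V(k, i) = exp(-r*dt) * [p * V(k+1, i) + (1-p) * V(k+1, i+1)]; then take max(V_cont, immediate exercise) for American.
  V(3,0) = exp(-r*dt) * [p*25.426041 + (1-p)*11.310270] = 18.323886; exercise = 18.019093; V(3,0) = max -> 18.323886
  V(3,1) = exp(-r*dt) * [p*11.310270 + (1-p)*0.000000] = 5.671623; exercise = 5.233772; V(3,1) = max -> 5.671623
  V(3,2) = exp(-r*dt) * [p*0.000000 + (1-p)*0.000000] = 0.000000; exercise = 0.000000; V(3,2) = max -> 0.000000
  V(3,3) = exp(-r*dt) * [p*0.000000 + (1-p)*0.000000] = 0.000000; exercise = 0.000000; V(3,3) = max -> 0.000000
  V(2,0) = exp(-r*dt) * [p*18.323886 + (1-p)*5.671623] = 11.983680; exercise = 11.310270; V(2,0) = max -> 11.983680
  V(2,1) = exp(-r*dt) * [p*5.671623 + (1-p)*0.000000] = 2.844079; exercise = 0.000000; V(2,1) = max -> 2.844079
  V(2,2) = exp(-r*dt) * [p*0.000000 + (1-p)*0.000000] = 0.000000; exercise = 0.000000; V(2,2) = max -> 0.000000
  V(1,0) = exp(-r*dt) * [p*11.983680 + (1-p)*2.844079] = 7.410897; exercise = 5.233772; V(1,0) = max -> 7.410897
  V(1,1) = exp(-r*dt) * [p*2.844079 + (1-p)*0.000000] = 1.426186; exercise = 0.000000; V(1,1) = max -> 1.426186
  V(0,0) = exp(-r*dt) * [p*7.410897 + (1-p)*1.426186] = 4.419089; exercise = 0.000000; V(0,0) = max -> 4.419089


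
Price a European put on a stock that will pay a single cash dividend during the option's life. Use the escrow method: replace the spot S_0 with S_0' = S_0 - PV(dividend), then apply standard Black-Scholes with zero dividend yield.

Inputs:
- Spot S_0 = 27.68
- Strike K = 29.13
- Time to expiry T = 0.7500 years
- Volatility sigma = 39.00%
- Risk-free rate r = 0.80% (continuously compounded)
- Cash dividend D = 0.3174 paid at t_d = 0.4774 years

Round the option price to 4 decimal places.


Answer: Price = 4.6246

Derivation:
PV(D) = D * exp(-r * t_d) = 0.3174 * 0.99618808 = 0.31619010
S_0' = S_0 - PV(D) = 27.6800 - 0.31619010 = 27.36380990
d1 = (ln(S_0'/K) + (r + sigma^2/2)*T) / (sigma*sqrt(T)) = 0.00145156
d2 = d1 - sigma*sqrt(T) = -0.33629835
exp(-rT) = 0.99401796
N(-d1) = 0.49942091; N(-d2) = 0.63167705
P = K * exp(-rT) * N(-d2) - S_0' * N(-d1) = 29.1300 * 0.99401796 * 0.63167705 - 27.36380990 * 0.49942091 = 4.6246


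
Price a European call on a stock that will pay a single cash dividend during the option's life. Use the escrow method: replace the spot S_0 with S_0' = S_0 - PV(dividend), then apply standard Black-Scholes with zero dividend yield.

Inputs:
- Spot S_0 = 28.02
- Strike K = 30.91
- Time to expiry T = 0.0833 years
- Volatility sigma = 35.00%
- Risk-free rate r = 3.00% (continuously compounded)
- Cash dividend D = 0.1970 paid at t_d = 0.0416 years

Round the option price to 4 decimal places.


Answer: Price = 0.2385

Derivation:
PV(D) = D * exp(-r * t_d) = 0.1970 * 0.99875278 = 0.19675430
S_0' = S_0 - PV(D) = 28.0200 - 0.19675430 = 27.82324570
d1 = (ln(S_0'/K) + (r + sigma^2/2)*T) / (sigma*sqrt(T)) = -0.96624989
d2 = d1 - sigma*sqrt(T) = -1.06726598
exp(-rT) = 0.99750412
N(d1) = 0.16695958; N(d2) = 0.14292587
C = S_0' * N(d1) - K * exp(-rT) * N(d2) = 27.82324570 * 0.16695958 - 30.9100 * 0.99750412 * 0.14292587 = 0.2385


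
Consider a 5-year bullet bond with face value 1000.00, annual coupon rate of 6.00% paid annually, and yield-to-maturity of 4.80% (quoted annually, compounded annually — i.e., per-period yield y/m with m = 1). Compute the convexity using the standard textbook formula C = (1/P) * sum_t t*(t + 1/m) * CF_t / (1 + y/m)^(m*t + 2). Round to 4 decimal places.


Coupon per period c = face * coupon_rate / m = 60.000000
Periods per year m = 1; per-period yield y/m = 0.048000
Number of cashflows N = 5
Cashflows (t years, CF_t, discount factor 1/(1+y/m)^(m*t), PV):
  t = 1.0000: CF_t = 60.000000, DF = 0.954198, PV = 57.251908
  t = 2.0000: CF_t = 60.000000, DF = 0.910495, PV = 54.629684
  t = 3.0000: CF_t = 60.000000, DF = 0.868793, PV = 52.127561
  t = 4.0000: CF_t = 60.000000, DF = 0.829001, PV = 49.740039
  t = 5.0000: CF_t = 1060.000000, DF = 0.791031, PV = 838.493021
Price P = sum_t PV_t = 1052.242212
Convexity numerator sum_t t*(t + 1/m) * CF_t / (1+y/m)^(m*t + 2):
  t = 1.0000: term = 104.255121
  t = 2.0000: term = 298.440233
  t = 3.0000: term = 569.542429
  t = 4.0000: term = 905.760861
  t = 5.0000: term = 22903.304203
Convexity = (1/P) * sum = 24781.302847 / 1052.242212 = 23.550949

Answer: Convexity = 23.5509


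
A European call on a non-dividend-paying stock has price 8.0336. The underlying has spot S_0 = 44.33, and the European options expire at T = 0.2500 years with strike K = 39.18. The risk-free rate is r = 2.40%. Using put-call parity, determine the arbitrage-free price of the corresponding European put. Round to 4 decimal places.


Answer: Put price = 2.6492

Derivation:
Put-call parity: C - P = S_0 * exp(-qT) - K * exp(-rT).
S_0 * exp(-qT) = 44.3300 * 1.00000000 = 44.33000000
K * exp(-rT) = 39.1800 * 0.99401796 = 38.94562383
P = C - S*exp(-qT) + K*exp(-rT)
P = 8.0336 - 44.33000000 + 38.94562383 = 2.6492


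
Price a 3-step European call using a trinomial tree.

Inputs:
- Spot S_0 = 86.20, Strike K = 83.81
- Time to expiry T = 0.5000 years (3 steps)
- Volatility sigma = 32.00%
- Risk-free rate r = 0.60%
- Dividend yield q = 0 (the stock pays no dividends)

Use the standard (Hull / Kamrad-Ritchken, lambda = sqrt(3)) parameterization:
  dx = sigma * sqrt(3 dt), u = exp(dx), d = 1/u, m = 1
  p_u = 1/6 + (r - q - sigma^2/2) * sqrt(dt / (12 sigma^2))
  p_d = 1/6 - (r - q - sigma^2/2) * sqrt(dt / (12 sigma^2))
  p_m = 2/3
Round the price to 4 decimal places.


dt = T/N = 0.166667; dx = sigma*sqrt(3*dt) = 0.226274
u = exp(dx) = 1.253919; d = 1/u = 0.797499
p_u = 0.150020, p_m = 0.666667, p_d = 0.183313
Discount per step: exp(-r*dt) = 0.999000
Stock lattice S(k, j) with j the centered position index:
  k=0: S(0,+0) = 86.2000
  k=1: S(1,-1) = 68.7445; S(1,+0) = 86.2000; S(1,+1) = 108.0879
  k=2: S(2,-2) = 54.8237; S(2,-1) = 68.7445; S(2,+0) = 86.2000; S(2,+1) = 108.0879; S(2,+2) = 135.5335
  k=3: S(3,-3) = 43.7218; S(3,-2) = 54.8237; S(3,-1) = 68.7445; S(3,+0) = 86.2000; S(3,+1) = 108.0879; S(3,+2) = 135.5335; S(3,+3) = 169.9480
Terminal payoffs V(N, j) = max(S_T - K, 0):
  V(3,-3) = 0.000000; V(3,-2) = 0.000000; V(3,-1) = 0.000000; V(3,+0) = 2.390000; V(3,+1) = 24.277853; V(3,+2) = 51.723456; V(3,+3) = 86.138031
Backward induction: V(k, j) = exp(-r*dt) * [p_u * V(k+1, j+1) + p_m * V(k+1, j) + p_d * V(k+1, j-1)]
  V(2,-2) = exp(-r*dt) * [p_u*0.000000 + p_m*0.000000 + p_d*0.000000] = 0.000000
  V(2,-1) = exp(-r*dt) * [p_u*2.390000 + p_m*0.000000 + p_d*0.000000] = 0.358190
  V(2,+0) = exp(-r*dt) * [p_u*24.277853 + p_m*2.390000 + p_d*0.000000] = 5.230269
  V(2,+1) = exp(-r*dt) * [p_u*51.723456 + p_m*24.277853 + p_d*2.390000] = 24.358546
  V(2,+2) = exp(-r*dt) * [p_u*86.138031 + p_m*51.723456 + p_d*24.277853] = 51.803368
  V(1,-1) = exp(-r*dt) * [p_u*5.230269 + p_m*0.358190 + p_d*0.000000] = 1.022416
  V(1,+0) = exp(-r*dt) * [p_u*24.358546 + p_m*5.230269 + p_d*0.358190] = 7.199577
  V(1,+1) = exp(-r*dt) * [p_u*51.803368 + p_m*24.358546 + p_d*5.230269] = 24.944402
  V(0,+0) = exp(-r*dt) * [p_u*24.944402 + p_m*7.199577 + p_d*1.022416] = 8.720580

Answer: Price = V(0,0) = 8.7206


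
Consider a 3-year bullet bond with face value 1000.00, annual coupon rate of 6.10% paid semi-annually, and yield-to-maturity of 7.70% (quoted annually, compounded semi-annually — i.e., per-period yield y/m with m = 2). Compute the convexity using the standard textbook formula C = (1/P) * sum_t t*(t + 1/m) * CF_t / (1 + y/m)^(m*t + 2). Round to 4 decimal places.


Coupon per period c = face * coupon_rate / m = 30.500000
Periods per year m = 2; per-period yield y/m = 0.038500
Number of cashflows N = 6
Cashflows (t years, CF_t, discount factor 1/(1+y/m)^(m*t), PV):
  t = 0.5000: CF_t = 30.500000, DF = 0.962927, PV = 29.369283
  t = 1.0000: CF_t = 30.500000, DF = 0.927229, PV = 28.280484
  t = 1.5000: CF_t = 30.500000, DF = 0.892854, PV = 27.232050
  t = 2.0000: CF_t = 30.500000, DF = 0.859754, PV = 26.222484
  t = 2.5000: CF_t = 30.500000, DF = 0.827880, PV = 25.250346
  t = 3.0000: CF_t = 1030.500000, DF = 0.797188, PV = 821.502692
Price P = sum_t PV_t = 957.857339
Convexity numerator sum_t t*(t + 1/m) * CF_t / (1+y/m)^(m*t + 2):
  t = 0.5000: term = 13.616025
  t = 1.0000: term = 39.333727
  t = 1.5000: term = 75.751038
  t = 2.0000: term = 121.571238
  t = 2.5000: term = 175.596395
  t = 3.0000: term = 7998.071610
Convexity = (1/P) * sum = 8423.940033 / 957.857339 = 8.794566

Answer: Convexity = 8.7946


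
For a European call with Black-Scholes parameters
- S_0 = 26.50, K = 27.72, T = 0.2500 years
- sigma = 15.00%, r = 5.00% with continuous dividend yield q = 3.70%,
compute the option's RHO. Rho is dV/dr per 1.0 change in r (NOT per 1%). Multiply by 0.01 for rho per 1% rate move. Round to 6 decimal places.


Answer: Rho = 1.890003

Derivation:
d1 = -0.5192925511; d2 = -0.5942925511
phi(d1) = 0.3486206502; exp(-qT) = 0.9907926496; exp(-rT) = 0.9875778005
N(d2) = 0.2761582300
Rho = K*T*exp(-rT)*N(d2) = 27.7200 * 0.2500 * 0.9875778005 * 0.2761582300 = 1.890003


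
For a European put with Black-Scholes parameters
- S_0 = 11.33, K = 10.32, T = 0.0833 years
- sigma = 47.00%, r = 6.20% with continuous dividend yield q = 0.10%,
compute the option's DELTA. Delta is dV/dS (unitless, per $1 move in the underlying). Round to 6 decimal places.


Answer: Delta = -0.213696

Derivation:
d1 = 0.7936008923; d2 = 0.6579507172
phi(d1) = 0.2911724076; exp(-qT) = 0.9999167035; exp(-rT) = 0.9948487136
N(-d1) = 0.2137139064
Delta = -exp(-qT) * N(-d1) = -0.9999167035 * 0.2137139064 = -0.213696


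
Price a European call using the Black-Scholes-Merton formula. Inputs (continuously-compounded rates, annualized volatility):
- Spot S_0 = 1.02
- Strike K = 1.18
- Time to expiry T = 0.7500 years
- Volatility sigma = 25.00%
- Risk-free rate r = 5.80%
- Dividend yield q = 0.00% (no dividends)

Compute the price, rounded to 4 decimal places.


d1 = (ln(S/K) + (r - q + 0.5*sigma^2) * T) / (sigma * sqrt(T)) = -0.36384296
d2 = d1 - sigma * sqrt(T) = -0.58034931
exp(-rT) = 0.95743255; exp(-qT) = 1.00000000
C = S_0 * exp(-qT) * N(d1) - K * exp(-rT) * N(d2)
N(d1) = 0.35798764; N(d2) = 0.28083954
C = 1.0200 * 1.00000000 * 0.35798764 - 1.1800 * 0.95743255 * 0.28083954 = 0.0479

Answer: Price = 0.0479
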